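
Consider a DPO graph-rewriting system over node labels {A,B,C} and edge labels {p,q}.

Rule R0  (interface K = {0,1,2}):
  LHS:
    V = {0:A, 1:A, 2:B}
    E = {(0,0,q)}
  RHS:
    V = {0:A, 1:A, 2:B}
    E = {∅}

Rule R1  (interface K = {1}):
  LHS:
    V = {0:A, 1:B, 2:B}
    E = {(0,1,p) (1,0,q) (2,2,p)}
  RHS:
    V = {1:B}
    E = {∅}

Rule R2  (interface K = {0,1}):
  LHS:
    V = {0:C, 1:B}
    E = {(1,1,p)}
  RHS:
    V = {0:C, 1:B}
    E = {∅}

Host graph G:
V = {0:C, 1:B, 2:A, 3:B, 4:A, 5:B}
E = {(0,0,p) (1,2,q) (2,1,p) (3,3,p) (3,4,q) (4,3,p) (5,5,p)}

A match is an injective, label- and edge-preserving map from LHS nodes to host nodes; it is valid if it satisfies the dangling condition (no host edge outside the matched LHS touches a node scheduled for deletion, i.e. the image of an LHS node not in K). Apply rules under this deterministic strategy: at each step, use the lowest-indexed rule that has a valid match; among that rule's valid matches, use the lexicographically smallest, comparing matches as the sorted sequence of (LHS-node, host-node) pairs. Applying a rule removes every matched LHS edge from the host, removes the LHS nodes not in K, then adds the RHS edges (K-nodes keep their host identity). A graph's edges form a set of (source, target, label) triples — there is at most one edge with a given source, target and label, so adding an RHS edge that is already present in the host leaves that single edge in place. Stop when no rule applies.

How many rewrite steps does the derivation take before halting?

initial: |V|=6 |E|=7  E = 0-p->0 1-q->2 2-p->1 3-p->3 3-q->4 4-p->3 5-p->5
step 1: apply R1 at {0↦2, 1↦1, 2↦5}  → |V|=4 |E|=4  E = 0-p->0 3-p->3 3-q->4 4-p->3
step 2: apply R2 at {0↦0, 1↦3}  → |V|=4 |E|=3  E = 0-p->0 3-q->4 4-p->3
halt: no rule applies after step 2

Answer: 2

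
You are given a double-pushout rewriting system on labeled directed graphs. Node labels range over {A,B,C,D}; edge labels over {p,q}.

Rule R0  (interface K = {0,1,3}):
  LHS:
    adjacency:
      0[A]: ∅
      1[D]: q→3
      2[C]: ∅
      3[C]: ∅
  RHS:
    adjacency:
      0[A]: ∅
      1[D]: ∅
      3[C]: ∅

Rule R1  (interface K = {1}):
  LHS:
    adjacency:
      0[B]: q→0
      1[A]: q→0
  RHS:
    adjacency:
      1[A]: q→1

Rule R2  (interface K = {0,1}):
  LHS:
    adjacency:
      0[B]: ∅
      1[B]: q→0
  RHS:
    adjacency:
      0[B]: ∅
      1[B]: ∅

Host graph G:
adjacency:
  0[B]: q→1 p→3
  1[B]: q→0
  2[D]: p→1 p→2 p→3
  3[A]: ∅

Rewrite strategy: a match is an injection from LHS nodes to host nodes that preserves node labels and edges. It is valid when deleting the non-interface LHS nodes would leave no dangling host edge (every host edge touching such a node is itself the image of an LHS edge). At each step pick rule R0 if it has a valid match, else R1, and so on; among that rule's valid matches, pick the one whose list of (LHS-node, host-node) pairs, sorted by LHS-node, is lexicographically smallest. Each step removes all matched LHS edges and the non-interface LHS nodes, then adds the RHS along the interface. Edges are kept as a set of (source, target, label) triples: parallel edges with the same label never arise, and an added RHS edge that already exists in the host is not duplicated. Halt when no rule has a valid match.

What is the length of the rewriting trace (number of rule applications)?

initial: |V|=4 |E|=6  E = 0-q->1 0-p->3 1-q->0 2-p->1 2-p->2 2-p->3
step 1: apply R2 at {0↦0, 1↦1}  → |V|=4 |E|=5  E = 0-q->1 0-p->3 2-p->1 2-p->2 2-p->3
step 2: apply R2 at {0↦1, 1↦0}  → |V|=4 |E|=4  E = 0-p->3 2-p->1 2-p->2 2-p->3
final graph: no rule applies after step 2

Answer: 2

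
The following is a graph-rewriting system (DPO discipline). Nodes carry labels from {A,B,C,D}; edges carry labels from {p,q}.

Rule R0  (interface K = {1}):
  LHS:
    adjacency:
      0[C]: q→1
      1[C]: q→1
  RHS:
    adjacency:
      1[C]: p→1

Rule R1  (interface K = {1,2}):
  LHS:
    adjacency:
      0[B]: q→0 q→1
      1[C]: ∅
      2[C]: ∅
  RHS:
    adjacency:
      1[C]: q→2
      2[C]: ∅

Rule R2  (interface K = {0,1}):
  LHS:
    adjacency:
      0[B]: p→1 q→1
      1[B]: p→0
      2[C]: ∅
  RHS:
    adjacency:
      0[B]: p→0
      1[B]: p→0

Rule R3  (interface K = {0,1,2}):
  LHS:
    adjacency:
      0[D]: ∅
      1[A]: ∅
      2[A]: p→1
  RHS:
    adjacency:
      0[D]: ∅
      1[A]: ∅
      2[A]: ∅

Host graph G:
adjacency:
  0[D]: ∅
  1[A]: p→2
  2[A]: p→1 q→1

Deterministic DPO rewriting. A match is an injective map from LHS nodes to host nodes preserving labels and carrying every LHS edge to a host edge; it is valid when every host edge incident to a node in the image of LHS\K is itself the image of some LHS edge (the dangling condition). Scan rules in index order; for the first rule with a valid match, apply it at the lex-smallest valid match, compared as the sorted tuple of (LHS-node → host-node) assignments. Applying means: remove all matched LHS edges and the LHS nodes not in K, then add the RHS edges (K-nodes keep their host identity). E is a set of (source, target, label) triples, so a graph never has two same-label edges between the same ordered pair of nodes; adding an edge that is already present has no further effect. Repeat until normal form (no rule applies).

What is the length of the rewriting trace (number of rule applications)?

Answer: 2

Steps:
initial: |V|=3 |E|=3  E = 1-p->2 2-p->1 2-q->1
step 1: apply R3 at {0↦0, 1↦1, 2↦2}  → |V|=3 |E|=2  E = 1-p->2 2-q->1
step 2: apply R3 at {0↦0, 1↦2, 2↦1}  → |V|=3 |E|=1  E = 2-q->1
normal form: no rule applies after step 2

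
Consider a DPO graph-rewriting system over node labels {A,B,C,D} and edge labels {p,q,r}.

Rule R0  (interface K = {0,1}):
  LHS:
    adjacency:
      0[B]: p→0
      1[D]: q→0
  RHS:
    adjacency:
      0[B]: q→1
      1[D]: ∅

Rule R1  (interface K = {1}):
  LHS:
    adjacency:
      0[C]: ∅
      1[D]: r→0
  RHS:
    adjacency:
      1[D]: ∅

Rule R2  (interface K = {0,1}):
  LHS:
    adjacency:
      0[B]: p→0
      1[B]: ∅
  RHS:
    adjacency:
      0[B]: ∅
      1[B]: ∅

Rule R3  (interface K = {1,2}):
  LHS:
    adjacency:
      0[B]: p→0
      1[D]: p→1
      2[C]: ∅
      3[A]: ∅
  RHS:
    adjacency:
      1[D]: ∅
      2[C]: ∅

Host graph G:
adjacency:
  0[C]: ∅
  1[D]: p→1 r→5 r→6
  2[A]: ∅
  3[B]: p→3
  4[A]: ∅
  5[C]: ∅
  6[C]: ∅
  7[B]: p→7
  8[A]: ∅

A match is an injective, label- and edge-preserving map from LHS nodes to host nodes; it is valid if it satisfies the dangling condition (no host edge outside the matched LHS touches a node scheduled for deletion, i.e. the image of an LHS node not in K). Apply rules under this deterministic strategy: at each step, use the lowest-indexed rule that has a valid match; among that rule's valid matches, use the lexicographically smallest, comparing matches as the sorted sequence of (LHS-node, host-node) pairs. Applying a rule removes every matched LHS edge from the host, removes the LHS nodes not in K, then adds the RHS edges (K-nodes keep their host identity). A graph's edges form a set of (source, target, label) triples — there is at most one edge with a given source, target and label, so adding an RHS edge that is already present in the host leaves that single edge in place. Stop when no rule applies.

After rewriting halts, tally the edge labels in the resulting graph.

initial: |V|=9 |E|=5  E = 1-p->1 1-r->5 1-r->6 3-p->3 7-p->7
step 1: apply R1 at {0↦5, 1↦1}  → |V|=8 |E|=4  E = 1-p->1 1-r->6 3-p->3 7-p->7
step 2: apply R1 at {0↦6, 1↦1}  → |V|=7 |E|=3  E = 1-p->1 3-p->3 7-p->7
step 3: apply R2 at {0↦3, 1↦7}  → |V|=7 |E|=2  E = 1-p->1 7-p->7
step 4: apply R2 at {0↦7, 1↦3}  → |V|=7 |E|=1  E = 1-p->1
normal form: no rule applies after step 4
NF edges: [(1, 1, 'p')]

Answer: p:1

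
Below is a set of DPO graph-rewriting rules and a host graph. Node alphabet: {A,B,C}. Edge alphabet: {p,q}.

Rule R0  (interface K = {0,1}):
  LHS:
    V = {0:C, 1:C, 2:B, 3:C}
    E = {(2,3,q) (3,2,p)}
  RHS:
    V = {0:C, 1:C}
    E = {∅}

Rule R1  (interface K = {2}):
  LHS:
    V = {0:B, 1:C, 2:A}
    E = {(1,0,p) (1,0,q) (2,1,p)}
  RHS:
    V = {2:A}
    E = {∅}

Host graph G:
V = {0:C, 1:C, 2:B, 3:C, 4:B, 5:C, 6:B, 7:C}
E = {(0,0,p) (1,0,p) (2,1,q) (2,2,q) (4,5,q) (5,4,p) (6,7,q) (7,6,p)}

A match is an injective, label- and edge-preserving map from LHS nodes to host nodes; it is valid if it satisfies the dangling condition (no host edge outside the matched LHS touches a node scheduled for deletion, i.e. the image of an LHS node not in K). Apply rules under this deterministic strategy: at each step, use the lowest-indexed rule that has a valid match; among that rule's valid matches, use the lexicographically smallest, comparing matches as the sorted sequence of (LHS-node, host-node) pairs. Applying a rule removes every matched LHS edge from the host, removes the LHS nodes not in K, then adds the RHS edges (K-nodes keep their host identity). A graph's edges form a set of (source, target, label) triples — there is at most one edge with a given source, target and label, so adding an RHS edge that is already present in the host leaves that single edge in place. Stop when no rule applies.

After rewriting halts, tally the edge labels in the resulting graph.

Answer: p:2 q:2

Rewrite trace:
initial: |V|=8 |E|=8  E = 0-p->0 1-p->0 2-q->1 2-q->2 4-q->5 5-p->4 6-q->7 7-p->6
step 1: apply R0 at {0↦0, 1↦1, 2↦4, 3↦5}  → |V|=6 |E|=6  E = 0-p->0 1-p->0 2-q->1 2-q->2 6-q->7 7-p->6
step 2: apply R0 at {0↦0, 1↦1, 2↦6, 3↦7}  → |V|=4 |E|=4  E = 0-p->0 1-p->0 2-q->1 2-q->2
halt: no rule applies after step 2
NF edges: [(0, 0, 'p'), (1, 0, 'p'), (2, 1, 'q'), (2, 2, 'q')]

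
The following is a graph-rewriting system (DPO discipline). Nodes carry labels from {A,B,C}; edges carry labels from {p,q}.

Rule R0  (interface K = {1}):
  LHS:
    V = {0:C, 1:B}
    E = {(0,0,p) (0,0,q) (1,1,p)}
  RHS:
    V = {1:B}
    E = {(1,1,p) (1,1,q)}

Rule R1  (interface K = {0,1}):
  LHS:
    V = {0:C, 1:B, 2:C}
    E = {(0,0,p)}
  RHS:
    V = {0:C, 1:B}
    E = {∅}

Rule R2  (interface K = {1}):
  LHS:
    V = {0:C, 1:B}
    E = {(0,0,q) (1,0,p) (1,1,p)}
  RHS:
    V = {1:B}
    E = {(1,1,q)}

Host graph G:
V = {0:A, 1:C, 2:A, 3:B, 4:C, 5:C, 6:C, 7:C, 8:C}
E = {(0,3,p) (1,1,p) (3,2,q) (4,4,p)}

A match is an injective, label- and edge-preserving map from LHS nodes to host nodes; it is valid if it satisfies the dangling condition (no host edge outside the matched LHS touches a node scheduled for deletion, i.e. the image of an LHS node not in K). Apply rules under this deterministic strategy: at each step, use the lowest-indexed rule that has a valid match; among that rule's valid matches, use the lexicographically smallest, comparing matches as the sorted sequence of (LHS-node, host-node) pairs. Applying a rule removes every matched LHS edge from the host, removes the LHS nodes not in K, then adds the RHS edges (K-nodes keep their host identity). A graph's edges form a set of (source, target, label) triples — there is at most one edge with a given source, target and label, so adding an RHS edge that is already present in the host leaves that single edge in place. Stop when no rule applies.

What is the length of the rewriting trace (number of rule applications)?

[0] host  ⇒  9 nodes, 4 edges  {0-p->3 1-p->1 3-q->2 4-p->4}
[1] R1 @ {0↦1, 1↦3, 2↦5}  ⇒  8 nodes, 3 edges  {0-p->3 3-q->2 4-p->4}
[2] R1 @ {0↦4, 1↦3, 2↦1}  ⇒  7 nodes, 2 edges  {0-p->3 3-q->2}
normal form: no rule applies after step 2

Answer: 2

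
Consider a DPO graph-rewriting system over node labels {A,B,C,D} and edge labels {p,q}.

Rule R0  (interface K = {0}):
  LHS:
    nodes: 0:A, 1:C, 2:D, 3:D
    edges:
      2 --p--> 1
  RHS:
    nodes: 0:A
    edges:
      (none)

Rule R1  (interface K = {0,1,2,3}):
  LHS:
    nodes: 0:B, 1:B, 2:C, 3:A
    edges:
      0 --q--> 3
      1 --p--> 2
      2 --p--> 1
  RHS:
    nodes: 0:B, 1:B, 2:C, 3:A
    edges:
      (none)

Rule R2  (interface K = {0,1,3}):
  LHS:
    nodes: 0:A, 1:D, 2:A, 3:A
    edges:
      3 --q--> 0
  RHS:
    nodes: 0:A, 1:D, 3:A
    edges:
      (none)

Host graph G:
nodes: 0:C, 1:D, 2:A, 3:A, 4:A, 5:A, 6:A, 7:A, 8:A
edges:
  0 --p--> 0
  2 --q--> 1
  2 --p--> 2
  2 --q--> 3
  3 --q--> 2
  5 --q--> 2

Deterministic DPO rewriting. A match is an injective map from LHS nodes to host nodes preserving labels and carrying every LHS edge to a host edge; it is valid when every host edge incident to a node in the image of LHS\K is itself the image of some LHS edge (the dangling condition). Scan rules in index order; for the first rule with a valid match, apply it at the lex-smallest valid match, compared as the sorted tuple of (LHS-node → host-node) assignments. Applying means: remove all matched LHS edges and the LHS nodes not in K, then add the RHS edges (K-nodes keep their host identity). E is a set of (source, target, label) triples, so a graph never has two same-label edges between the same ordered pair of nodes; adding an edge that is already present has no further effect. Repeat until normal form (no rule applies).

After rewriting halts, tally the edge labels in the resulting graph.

Answer: p:2 q:1

Steps:
start.  V:9 E:6  edges: 0-p->0 2-q->1 2-p->2 2-q->3 3-q->2 5-q->2
1. fire R2 via {0↦2, 1↦1, 2↦4, 3↦3}  →  V:8 E:5  edges: 0-p->0 2-q->1 2-p->2 2-q->3 5-q->2
2. fire R2 via {0↦2, 1↦1, 2↦6, 3↦5}  →  V:7 E:4  edges: 0-p->0 2-q->1 2-p->2 2-q->3
3. fire R2 via {0↦3, 1↦1, 2↦5, 3↦2}  →  V:6 E:3  edges: 0-p->0 2-q->1 2-p->2
normal form: no rule applies after step 3
NF edges: [(0, 0, 'p'), (2, 1, 'q'), (2, 2, 'p')]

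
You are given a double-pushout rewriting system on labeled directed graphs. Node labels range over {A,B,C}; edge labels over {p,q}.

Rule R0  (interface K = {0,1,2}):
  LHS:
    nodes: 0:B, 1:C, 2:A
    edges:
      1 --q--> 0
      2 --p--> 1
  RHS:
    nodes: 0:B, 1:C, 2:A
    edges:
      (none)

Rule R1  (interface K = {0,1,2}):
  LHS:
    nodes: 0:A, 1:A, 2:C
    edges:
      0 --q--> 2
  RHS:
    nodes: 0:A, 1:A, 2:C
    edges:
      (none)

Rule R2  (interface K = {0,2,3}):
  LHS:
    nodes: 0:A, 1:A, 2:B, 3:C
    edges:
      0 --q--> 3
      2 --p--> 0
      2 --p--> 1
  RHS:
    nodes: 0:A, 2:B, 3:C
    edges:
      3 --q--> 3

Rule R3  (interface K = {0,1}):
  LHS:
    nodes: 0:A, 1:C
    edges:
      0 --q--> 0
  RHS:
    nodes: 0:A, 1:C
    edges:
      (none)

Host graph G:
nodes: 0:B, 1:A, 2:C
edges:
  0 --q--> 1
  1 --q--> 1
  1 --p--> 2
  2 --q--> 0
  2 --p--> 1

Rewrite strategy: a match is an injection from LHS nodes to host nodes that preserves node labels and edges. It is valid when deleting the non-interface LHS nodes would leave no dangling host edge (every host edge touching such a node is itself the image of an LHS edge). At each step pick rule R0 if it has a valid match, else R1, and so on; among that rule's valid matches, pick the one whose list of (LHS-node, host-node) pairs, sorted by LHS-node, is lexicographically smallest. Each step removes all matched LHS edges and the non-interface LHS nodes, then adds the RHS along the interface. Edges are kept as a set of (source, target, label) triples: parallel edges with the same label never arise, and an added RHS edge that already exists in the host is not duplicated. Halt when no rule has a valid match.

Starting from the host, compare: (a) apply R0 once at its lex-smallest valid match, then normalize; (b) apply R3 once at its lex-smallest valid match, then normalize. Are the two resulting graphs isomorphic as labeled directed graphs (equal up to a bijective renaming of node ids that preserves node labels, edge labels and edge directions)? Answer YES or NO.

Answer: YES

Derivation:
branch R0-first: apply at {0↦0, 1↦2, 2↦1} → |E|=3, then 1 more step(s) → NF |V|=3 |E|=2 V={0:B, 1:A, 2:C} E=0-q->1 2-p->1
branch R3-first: apply at {0↦1, 1↦2} → |E|=4, then 1 more step(s) → NF |V|=3 |E|=2 V={0:B, 1:A, 2:C} E=0-q->1 2-p->1
graphs isomorphic (equal up to label-preserving node renaming)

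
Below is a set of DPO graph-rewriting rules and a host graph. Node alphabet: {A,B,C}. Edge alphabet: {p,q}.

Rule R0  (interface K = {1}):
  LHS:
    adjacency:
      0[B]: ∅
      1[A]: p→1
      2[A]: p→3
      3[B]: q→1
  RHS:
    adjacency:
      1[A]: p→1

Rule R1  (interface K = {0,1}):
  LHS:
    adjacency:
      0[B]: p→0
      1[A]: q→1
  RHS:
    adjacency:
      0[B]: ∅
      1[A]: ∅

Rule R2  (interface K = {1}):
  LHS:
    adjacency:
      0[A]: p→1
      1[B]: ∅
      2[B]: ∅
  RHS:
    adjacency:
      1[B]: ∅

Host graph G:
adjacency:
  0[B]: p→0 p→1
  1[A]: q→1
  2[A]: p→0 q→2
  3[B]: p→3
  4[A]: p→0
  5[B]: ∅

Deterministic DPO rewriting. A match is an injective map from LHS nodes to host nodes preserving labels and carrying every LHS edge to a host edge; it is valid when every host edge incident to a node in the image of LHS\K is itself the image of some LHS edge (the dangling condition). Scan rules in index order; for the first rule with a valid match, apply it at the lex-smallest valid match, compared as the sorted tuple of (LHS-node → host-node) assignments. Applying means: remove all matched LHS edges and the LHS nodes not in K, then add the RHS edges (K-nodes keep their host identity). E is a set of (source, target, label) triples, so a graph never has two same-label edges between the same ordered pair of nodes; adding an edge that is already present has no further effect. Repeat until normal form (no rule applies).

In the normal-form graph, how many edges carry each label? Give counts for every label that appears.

Answer: p:1

Rewrite trace:
[0] host  ⇒  6 nodes, 7 edges  {0-p->0 0-p->1 1-q->1 2-p->0 2-q->2 3-p->3 4-p->0}
[1] R1 @ {0↦0, 1↦1}  ⇒  6 nodes, 5 edges  {0-p->1 2-p->0 2-q->2 3-p->3 4-p->0}
[2] R1 @ {0↦3, 1↦2}  ⇒  6 nodes, 3 edges  {0-p->1 2-p->0 4-p->0}
[3] R2 @ {0↦2, 1↦0, 2↦3}  ⇒  4 nodes, 2 edges  {0-p->1 4-p->0}
[4] R2 @ {0↦4, 1↦0, 2↦5}  ⇒  2 nodes, 1 edges  {0-p->1}
final graph: no rule applies after step 4
NF edges: [(0, 1, 'p')]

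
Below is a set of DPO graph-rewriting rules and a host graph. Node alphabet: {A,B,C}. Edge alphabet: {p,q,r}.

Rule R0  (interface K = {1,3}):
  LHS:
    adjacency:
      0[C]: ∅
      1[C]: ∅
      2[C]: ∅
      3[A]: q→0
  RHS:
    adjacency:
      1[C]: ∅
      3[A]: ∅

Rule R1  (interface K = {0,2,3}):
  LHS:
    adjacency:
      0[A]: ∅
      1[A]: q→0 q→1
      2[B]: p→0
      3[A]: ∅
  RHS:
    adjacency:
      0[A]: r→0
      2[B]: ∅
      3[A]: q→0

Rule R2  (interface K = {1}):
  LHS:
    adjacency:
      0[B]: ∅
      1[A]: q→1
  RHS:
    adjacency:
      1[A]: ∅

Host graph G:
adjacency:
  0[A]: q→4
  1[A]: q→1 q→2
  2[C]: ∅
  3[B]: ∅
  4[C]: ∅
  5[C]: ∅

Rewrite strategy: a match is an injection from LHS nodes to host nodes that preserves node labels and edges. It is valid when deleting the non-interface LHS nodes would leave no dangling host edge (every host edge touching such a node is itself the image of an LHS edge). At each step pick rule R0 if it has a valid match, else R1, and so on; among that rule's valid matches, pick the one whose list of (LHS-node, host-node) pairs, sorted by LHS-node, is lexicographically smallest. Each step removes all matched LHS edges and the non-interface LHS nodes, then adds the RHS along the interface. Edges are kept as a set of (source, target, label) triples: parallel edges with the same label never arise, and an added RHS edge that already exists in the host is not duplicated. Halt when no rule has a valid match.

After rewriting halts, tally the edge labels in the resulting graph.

Answer: q:1

Rewrite trace:
initial: |V|=6 |E|=3  E = 0-q->4 1-q->1 1-q->2
step 1: apply R0 at {0↦2, 1↦4, 2↦5, 3↦1}  → |V|=4 |E|=2  E = 0-q->4 1-q->1
step 2: apply R2 at {0↦3, 1↦1}  → |V|=3 |E|=1  E = 0-q->4
normal form: no rule applies after step 2
NF edges: [(0, 4, 'q')]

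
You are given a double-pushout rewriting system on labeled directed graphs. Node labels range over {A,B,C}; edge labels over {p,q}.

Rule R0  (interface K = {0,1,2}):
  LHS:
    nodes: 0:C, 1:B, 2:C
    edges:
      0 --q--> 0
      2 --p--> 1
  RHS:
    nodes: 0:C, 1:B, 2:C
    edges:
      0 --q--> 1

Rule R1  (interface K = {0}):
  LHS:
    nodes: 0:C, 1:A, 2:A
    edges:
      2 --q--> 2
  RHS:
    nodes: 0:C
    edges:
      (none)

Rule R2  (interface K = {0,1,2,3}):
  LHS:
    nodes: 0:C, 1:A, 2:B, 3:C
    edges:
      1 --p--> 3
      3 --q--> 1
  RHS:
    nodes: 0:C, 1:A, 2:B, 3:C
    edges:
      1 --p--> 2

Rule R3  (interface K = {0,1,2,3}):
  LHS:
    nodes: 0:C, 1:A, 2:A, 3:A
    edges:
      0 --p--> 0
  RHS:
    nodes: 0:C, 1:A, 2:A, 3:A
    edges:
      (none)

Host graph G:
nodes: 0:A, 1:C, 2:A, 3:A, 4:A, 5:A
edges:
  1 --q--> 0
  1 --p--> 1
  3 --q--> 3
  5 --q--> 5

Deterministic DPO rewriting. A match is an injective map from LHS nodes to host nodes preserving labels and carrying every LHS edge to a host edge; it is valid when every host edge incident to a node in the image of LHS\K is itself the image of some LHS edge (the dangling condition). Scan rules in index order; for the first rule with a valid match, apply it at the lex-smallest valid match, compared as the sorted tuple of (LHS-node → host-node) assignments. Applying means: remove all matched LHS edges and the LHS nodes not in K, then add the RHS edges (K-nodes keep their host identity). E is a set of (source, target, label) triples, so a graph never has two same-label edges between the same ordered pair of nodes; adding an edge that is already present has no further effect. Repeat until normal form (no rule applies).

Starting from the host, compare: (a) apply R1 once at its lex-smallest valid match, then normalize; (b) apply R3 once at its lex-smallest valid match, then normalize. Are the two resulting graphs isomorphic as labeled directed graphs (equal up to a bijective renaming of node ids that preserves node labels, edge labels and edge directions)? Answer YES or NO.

branch R1-first: apply at {0↦1, 1↦2, 2↦3} → |E|=3, then 1 more step(s) → NF |V|=2 |E|=2 V={0:A, 1:C} E=1-q->0 1-p->1
branch R3-first: apply at {0↦1, 1↦0, 2↦2, 3↦3} → |E|=3, then 2 more step(s) → NF |V|=2 |E|=1 V={0:A, 1:C} E=1-q->0
graphs not isomorphic

Answer: NO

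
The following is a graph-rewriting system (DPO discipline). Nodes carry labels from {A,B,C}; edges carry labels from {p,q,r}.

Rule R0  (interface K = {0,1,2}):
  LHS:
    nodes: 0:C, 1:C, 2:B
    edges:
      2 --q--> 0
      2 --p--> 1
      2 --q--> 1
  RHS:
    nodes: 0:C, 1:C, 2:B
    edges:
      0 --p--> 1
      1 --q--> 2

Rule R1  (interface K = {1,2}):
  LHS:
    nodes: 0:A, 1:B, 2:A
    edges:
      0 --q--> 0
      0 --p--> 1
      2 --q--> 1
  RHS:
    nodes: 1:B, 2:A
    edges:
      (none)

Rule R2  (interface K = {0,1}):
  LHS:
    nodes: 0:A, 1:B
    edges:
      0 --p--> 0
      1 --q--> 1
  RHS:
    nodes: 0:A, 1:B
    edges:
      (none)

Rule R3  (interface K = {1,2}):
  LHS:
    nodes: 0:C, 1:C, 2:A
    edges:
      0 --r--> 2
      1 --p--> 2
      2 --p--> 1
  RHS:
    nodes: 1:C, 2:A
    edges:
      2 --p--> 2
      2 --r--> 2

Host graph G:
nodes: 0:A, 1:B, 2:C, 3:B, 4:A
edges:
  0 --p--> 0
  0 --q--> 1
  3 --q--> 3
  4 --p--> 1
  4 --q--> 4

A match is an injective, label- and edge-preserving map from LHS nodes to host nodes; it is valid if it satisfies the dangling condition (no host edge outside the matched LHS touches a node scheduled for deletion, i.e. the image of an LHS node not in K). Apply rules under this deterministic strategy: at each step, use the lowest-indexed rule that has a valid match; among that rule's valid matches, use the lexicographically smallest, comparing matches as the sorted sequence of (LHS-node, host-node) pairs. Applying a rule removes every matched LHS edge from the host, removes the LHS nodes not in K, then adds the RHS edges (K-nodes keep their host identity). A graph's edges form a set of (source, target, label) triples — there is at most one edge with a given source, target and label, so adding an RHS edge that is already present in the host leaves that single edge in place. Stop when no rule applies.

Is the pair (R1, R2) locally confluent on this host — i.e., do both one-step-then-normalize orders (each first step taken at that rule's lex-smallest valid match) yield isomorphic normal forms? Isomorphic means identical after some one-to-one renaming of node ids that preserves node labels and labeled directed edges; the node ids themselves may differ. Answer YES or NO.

branch R1-first: apply at {0↦4, 1↦1, 2↦0} → |E|=2, then 1 more step(s) → NF |V|=4 |E|=0 V={0:A, 1:B, 2:C, 3:B} E=∅
branch R2-first: apply at {0↦0, 1↦3} → |E|=3, then 1 more step(s) → NF |V|=4 |E|=0 V={0:A, 1:B, 2:C, 3:B} E=∅
graphs isomorphic (equal up to label-preserving node renaming)

Answer: YES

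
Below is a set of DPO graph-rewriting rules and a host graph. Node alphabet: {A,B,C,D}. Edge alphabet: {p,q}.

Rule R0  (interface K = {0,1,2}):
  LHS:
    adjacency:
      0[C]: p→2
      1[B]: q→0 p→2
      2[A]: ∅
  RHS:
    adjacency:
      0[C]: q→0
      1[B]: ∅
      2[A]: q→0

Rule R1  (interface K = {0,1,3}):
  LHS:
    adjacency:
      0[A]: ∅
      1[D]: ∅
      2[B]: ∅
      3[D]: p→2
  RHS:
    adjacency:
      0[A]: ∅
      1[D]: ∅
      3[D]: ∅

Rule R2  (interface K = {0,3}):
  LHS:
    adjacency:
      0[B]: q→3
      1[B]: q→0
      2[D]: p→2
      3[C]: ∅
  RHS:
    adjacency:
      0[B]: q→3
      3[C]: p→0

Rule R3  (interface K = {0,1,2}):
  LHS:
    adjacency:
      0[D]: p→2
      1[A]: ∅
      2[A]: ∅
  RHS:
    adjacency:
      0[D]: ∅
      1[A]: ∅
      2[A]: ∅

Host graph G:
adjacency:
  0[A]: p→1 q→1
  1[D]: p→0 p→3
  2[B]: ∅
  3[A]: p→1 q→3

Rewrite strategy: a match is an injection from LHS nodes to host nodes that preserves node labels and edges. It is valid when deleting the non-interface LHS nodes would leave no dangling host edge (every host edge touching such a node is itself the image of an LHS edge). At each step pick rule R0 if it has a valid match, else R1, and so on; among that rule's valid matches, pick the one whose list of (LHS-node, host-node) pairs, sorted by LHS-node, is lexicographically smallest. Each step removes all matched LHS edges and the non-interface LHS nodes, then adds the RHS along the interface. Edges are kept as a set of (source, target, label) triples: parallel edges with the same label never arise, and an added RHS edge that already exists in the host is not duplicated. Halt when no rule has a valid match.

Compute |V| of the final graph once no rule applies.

start.  V:4 E:6  edges: 0-p->1 0-q->1 1-p->0 1-p->3 3-p->1 3-q->3
1. fire R3 via {0↦1, 1↦0, 2↦3}  →  V:4 E:5  edges: 0-p->1 0-q->1 1-p->0 3-p->1 3-q->3
2. fire R3 via {0↦1, 1↦3, 2↦0}  →  V:4 E:4  edges: 0-p->1 0-q->1 3-p->1 3-q->3
halt: no rule applies after step 2
NF nodes: {0:A, 1:D, 2:B, 3:A}

Answer: 4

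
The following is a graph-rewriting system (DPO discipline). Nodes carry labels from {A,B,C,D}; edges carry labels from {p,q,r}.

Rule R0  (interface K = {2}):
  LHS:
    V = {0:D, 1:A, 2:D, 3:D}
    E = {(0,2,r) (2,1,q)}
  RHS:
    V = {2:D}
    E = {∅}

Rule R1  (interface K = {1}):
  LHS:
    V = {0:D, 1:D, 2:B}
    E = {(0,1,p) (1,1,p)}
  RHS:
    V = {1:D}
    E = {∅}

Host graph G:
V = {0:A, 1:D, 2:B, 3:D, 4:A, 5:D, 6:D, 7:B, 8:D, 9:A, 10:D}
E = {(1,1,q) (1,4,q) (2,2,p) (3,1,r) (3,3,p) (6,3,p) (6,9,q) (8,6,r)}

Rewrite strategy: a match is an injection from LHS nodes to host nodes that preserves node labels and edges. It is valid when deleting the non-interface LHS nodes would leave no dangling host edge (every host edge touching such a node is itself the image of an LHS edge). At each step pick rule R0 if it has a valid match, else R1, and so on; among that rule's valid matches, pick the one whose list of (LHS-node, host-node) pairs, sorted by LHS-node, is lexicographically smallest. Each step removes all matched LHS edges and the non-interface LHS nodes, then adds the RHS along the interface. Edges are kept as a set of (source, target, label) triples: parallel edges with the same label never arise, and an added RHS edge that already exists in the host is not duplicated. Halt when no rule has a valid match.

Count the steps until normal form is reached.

Answer: 3

Rewrite trace:
initial: |V|=11 |E|=8  E = 1-q->1 1-q->4 2-p->2 3-r->1 3-p->3 6-p->3 6-q->9 8-r->6
step 1: apply R0 at {0↦8, 1↦9, 2↦6, 3↦5}  → |V|=8 |E|=6  E = 1-q->1 1-q->4 2-p->2 3-r->1 3-p->3 6-p->3
step 2: apply R1 at {0↦6, 1↦3, 2↦7}  → |V|=6 |E|=4  E = 1-q->1 1-q->4 2-p->2 3-r->1
step 3: apply R0 at {0↦3, 1↦4, 2↦1, 3↦10}  → |V|=3 |E|=2  E = 1-q->1 2-p->2
halt: no rule applies after step 3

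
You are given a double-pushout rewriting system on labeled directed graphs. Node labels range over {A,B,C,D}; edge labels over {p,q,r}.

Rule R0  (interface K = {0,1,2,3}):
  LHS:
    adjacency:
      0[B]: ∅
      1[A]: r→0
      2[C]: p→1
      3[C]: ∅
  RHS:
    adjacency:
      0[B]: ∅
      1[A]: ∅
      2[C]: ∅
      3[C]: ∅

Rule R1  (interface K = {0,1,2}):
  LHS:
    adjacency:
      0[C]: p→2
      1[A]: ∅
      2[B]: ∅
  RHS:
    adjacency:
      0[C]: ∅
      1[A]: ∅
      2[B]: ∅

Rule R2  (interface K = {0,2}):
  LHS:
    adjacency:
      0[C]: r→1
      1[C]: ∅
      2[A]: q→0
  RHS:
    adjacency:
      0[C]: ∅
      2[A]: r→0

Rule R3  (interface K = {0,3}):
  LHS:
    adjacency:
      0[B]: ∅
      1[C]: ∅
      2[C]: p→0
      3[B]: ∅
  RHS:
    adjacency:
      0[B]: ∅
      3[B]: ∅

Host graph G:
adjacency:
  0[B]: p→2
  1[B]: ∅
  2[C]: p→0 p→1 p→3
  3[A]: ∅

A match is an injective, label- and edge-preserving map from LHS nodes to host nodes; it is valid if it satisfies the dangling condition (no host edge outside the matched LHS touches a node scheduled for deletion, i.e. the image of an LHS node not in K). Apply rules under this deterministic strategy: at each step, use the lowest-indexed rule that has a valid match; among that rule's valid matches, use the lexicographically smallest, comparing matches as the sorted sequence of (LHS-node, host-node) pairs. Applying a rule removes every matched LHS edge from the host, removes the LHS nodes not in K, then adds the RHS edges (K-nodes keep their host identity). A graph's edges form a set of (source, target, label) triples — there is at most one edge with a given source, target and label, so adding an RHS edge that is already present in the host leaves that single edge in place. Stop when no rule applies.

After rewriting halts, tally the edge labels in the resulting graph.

[0] host  ⇒  4 nodes, 4 edges  {0-p->2 2-p->0 2-p->1 2-p->3}
[1] R1 @ {0↦2, 1↦3, 2↦0}  ⇒  4 nodes, 3 edges  {0-p->2 2-p->1 2-p->3}
[2] R1 @ {0↦2, 1↦3, 2↦1}  ⇒  4 nodes, 2 edges  {0-p->2 2-p->3}
final graph: no rule applies after step 2
NF edges: [(0, 2, 'p'), (2, 3, 'p')]

Answer: p:2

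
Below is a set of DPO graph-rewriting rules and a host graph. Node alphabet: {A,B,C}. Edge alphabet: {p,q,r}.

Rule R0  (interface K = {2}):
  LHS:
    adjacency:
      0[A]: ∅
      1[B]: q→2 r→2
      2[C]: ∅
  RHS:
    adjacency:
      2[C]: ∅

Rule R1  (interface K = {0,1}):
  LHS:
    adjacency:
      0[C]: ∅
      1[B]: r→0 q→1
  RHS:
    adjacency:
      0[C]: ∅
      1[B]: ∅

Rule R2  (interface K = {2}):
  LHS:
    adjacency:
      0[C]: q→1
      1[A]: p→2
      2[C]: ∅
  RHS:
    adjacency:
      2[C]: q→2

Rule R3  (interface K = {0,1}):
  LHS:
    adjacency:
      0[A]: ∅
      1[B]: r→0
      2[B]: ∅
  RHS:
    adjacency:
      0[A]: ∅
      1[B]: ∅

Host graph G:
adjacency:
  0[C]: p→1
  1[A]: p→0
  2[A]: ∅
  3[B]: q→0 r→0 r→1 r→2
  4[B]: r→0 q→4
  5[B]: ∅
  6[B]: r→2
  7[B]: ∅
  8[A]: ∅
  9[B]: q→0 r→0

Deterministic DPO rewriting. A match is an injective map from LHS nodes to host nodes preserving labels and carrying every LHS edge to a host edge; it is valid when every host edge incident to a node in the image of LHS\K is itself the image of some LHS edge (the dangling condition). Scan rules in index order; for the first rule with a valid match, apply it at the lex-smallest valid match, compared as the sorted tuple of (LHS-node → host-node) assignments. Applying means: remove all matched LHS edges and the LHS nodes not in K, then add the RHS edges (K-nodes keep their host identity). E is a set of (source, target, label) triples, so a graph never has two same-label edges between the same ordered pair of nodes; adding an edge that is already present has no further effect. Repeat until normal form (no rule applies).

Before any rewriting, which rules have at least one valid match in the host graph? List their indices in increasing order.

Answer: [R0,R1,R3]

Steps:
R0: 1 valid match — {0↦8, 1↦9, 2↦0}
R1: 1 valid match — {0↦0, 1↦4}
R2: no valid match — LHS pattern not found
R3: 6 valid matches — {0↦1, 1↦3, 2↦5}, {0↦1, 1↦3, 2↦7}, {0↦2, 1↦3, 2↦5} (+3 more)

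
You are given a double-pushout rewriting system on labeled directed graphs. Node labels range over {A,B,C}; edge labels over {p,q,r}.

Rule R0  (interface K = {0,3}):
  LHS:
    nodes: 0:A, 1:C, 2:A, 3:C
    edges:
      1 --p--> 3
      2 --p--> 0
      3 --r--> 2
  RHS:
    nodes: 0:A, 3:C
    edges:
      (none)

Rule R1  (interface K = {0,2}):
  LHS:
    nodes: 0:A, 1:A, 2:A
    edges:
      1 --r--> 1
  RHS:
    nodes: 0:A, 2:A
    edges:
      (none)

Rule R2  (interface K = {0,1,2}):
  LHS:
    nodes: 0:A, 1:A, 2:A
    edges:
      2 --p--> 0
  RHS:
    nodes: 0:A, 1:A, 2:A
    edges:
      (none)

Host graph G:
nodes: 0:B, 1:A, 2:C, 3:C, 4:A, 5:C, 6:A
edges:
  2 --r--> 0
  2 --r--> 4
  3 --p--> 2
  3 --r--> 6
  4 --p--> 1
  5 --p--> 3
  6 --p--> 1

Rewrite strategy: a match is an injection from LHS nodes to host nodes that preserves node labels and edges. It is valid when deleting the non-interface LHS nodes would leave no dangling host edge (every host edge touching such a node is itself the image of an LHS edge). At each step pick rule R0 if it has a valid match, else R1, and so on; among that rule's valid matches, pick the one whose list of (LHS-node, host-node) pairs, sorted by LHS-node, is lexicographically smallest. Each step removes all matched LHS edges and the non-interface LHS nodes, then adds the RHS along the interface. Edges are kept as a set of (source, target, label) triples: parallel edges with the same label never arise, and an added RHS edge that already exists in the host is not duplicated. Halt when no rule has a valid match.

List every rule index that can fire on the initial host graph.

Answer: [R0,R2]

Steps:
R0: 1 valid match — {0↦1, 1↦5, 2↦6, 3↦3}
R1: no valid match — LHS pattern not found
R2: 2 valid matches — {0↦1, 1↦4, 2↦6}, {0↦1, 1↦6, 2↦4}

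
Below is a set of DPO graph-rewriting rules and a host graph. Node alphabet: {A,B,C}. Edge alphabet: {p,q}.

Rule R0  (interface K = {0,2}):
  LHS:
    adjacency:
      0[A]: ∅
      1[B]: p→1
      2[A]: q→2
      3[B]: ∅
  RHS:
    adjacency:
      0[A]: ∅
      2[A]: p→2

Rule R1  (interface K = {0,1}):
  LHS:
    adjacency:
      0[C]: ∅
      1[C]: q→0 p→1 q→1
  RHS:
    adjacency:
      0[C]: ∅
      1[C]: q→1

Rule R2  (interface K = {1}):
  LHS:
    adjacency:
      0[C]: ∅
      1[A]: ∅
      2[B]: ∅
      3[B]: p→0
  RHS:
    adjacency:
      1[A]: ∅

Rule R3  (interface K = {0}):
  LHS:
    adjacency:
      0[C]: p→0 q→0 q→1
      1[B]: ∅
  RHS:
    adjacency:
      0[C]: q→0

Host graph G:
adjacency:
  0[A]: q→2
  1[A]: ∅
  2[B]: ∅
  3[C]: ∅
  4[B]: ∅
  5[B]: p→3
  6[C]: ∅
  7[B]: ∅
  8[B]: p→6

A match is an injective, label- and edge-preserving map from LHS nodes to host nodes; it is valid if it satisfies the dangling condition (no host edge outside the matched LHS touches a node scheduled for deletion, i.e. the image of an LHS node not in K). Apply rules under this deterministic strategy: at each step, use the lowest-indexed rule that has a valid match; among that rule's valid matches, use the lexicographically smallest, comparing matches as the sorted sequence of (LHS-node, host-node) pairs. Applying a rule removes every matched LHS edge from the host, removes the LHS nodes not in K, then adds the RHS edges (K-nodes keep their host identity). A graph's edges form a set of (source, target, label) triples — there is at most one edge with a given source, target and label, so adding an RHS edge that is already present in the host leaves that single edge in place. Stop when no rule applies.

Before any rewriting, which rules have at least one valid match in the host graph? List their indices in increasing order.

Answer: [R2]

Steps:
R0: no valid match — LHS pattern not found
R1: no valid match — LHS pattern not found
R2: 8 valid matches — {0↦3, 1↦0, 2↦4, 3↦5}, {0↦3, 1↦0, 2↦7, 3↦5}, {0↦3, 1↦1, 2↦4, 3↦5} (+5 more)
R3: no valid match — LHS pattern not found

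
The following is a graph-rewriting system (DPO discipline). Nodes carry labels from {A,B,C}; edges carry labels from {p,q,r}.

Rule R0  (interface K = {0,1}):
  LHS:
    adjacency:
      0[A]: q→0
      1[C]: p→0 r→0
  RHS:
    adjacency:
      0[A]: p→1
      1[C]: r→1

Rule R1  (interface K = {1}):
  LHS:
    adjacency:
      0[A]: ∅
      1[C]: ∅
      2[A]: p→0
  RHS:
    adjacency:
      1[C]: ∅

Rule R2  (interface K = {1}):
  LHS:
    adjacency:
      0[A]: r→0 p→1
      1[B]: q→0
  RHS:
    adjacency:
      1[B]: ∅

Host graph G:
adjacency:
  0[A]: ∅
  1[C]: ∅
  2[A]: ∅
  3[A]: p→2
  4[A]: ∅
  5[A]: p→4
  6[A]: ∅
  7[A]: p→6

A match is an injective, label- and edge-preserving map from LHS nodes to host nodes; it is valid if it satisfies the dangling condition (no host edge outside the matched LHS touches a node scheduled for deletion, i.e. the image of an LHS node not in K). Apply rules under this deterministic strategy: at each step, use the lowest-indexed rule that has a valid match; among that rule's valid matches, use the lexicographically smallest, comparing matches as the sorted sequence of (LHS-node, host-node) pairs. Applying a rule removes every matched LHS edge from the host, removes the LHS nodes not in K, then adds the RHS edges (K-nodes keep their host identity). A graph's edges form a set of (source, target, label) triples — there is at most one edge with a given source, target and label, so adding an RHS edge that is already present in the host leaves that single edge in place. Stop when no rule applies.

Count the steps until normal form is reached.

Answer: 3

Derivation:
start.  V:8 E:3  edges: 3-p->2 5-p->4 7-p->6
1. fire R1 via {0↦2, 1↦1, 2↦3}  →  V:6 E:2  edges: 5-p->4 7-p->6
2. fire R1 via {0↦4, 1↦1, 2↦5}  →  V:4 E:1  edges: 7-p->6
3. fire R1 via {0↦6, 1↦1, 2↦7}  →  V:2 E:0  edges: ∅
normal form: no rule applies after step 3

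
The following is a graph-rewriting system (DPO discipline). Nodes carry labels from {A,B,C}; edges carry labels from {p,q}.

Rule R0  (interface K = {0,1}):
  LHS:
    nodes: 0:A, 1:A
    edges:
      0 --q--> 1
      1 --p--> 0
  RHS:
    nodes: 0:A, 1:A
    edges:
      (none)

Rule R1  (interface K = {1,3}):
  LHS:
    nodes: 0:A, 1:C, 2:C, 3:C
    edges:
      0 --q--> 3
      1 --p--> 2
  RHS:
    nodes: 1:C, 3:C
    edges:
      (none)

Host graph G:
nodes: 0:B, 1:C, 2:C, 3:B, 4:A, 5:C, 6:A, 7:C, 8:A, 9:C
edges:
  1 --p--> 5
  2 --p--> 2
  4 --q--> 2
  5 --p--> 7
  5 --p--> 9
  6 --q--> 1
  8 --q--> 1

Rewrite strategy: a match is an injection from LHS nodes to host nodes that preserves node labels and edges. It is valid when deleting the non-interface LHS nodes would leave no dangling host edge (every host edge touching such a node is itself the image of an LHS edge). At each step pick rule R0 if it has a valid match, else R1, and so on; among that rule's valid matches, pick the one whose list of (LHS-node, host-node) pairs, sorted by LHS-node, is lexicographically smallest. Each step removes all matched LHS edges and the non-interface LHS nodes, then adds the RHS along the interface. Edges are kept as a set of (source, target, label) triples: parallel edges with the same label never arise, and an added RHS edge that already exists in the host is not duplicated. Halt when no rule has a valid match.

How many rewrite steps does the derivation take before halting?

Answer: 2

Steps:
[0] host  ⇒  10 nodes, 7 edges  {1-p->5 2-p->2 4-q->2 5-p->7 5-p->9 6-q->1 8-q->1}
[1] R1 @ {0↦4, 1↦5, 2↦7, 3↦2}  ⇒  8 nodes, 5 edges  {1-p->5 2-p->2 5-p->9 6-q->1 8-q->1}
[2] R1 @ {0↦6, 1↦5, 2↦9, 3↦1}  ⇒  6 nodes, 3 edges  {1-p->5 2-p->2 8-q->1}
halt: no rule applies after step 2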